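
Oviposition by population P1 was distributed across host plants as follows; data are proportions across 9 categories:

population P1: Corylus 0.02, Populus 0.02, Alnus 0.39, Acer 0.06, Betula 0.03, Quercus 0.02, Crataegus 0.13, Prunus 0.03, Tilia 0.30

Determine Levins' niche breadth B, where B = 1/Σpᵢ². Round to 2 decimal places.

Σpᵢ² = 0.02² + 0.02² + 0.39² + 0.06² + 0.03² + 0.02² + 0.13² + 0.03² + 0.30² = 0.0004 + 0.0004 + 0.1521 + 0.0036 + 0.0009 + 0.0004 + 0.0169 + 0.0009 + 0.0900 = 0.2656
B = 1 / 0.2656 = 3.7651

3.77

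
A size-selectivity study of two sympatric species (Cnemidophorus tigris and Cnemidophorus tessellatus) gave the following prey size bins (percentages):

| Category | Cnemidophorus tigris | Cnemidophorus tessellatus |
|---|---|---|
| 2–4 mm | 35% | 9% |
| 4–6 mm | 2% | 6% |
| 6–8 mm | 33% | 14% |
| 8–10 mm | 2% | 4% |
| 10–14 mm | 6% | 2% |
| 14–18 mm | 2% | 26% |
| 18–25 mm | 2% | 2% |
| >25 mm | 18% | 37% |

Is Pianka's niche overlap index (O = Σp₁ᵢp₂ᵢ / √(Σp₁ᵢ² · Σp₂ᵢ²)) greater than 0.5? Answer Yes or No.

Convert percentages to proportions (divide by 100).
Σ p₁ᵢp₂ᵢ = 0.0315 + 0.0012 + 0.0462 + 0.0008 + 0.0012 + 0.0052 + 0.0004 + 0.0666 = 0.1531
Σp_1ᵢ² = 0.35² + 0.02² + 0.33² + 0.02² + 0.06² + 0.02² + 0.02² + 0.18² = 0.1225 + 0.0004 + 0.1089 + 0.0004 + 0.0036 + 0.0004 + 0.0004 + 0.0324 = 0.2690
Σp_2ᵢ² = 0.09² + 0.06² + 0.14² + 0.04² + 0.02² + 0.26² + 0.02² + 0.37² = 0.0081 + 0.0036 + 0.0196 + 0.0016 + 0.0004 + 0.0676 + 0.0004 + 0.1369 = 0.2382
O = 0.1531 / √(0.2690 × 0.2382) = 0.1531 / 0.25313 = 0.6048
O = 0.6048 > 0.5 → Yes.

Yes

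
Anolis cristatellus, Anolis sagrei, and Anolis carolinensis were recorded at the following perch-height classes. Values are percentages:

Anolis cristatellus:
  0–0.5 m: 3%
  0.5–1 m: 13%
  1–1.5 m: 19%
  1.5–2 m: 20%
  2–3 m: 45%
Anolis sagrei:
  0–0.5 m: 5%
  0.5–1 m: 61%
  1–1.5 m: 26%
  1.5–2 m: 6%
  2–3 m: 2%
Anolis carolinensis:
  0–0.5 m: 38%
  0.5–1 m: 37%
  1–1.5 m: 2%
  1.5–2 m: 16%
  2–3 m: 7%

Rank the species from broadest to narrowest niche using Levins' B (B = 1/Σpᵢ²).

Anolis cristatellus > Anolis carolinensis > Anolis sagrei

Convert percentages to proportions (divide by 100).
Σp_crisᵢ² = 0.03² + 0.13² + 0.19² + 0.20² + 0.45² = 0.0009 + 0.0169 + 0.0361 + 0.0400 + 0.2025 = 0.2964
B_cris = 1 / 0.2964 = 3.3738
Σp_sagrᵢ² = 0.05² + 0.61² + 0.26² + 0.06² + 0.02² = 0.0025 + 0.3721 + 0.0676 + 0.0036 + 0.0004 = 0.4462
B_sagr = 1 / 0.4462 = 2.2411
Σp_caroᵢ² = 0.38² + 0.37² + 0.02² + 0.16² + 0.07² = 0.1444 + 0.1369 + 0.0004 + 0.0256 + 0.0049 = 0.3122
B_caro = 1 / 0.3122 = 3.2031
Ranking by B (broadest → narrowest): Anolis cristatellus (3.37) > Anolis carolinensis (3.20) > Anolis sagrei (2.24)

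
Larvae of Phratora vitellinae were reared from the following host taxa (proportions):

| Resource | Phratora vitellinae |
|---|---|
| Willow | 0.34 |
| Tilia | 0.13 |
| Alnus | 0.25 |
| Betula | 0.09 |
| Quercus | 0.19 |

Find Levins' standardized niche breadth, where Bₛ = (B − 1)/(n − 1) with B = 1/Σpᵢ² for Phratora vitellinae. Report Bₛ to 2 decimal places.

Σpᵢ² = 0.34² + 0.13² + 0.25² + 0.09² + 0.19² = 0.1156 + 0.0169 + 0.0625 + 0.0081 + 0.0361 = 0.2392
B = 1 / 0.2392 = 4.1806
Bₛ = (B − 1)/(n − 1) = (4.1806 − 1)/(5 − 1) = 3.1806/4 = 0.7952

0.80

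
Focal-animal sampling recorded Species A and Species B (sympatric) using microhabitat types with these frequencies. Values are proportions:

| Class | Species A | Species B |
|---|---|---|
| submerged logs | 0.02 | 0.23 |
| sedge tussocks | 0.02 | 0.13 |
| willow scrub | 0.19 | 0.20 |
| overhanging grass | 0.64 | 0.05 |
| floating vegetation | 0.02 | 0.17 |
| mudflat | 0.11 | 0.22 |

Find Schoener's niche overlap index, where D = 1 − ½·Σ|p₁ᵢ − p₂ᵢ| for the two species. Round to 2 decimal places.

0.41

Σ|p₁ᵢ − p₂ᵢ| = 0.21 + 0.11 + 0.01 + 0.59 + 0.15 + 0.11 = 1.18
D = 1 − ½ × 1.18 = 1 − 0.590 = 0.4100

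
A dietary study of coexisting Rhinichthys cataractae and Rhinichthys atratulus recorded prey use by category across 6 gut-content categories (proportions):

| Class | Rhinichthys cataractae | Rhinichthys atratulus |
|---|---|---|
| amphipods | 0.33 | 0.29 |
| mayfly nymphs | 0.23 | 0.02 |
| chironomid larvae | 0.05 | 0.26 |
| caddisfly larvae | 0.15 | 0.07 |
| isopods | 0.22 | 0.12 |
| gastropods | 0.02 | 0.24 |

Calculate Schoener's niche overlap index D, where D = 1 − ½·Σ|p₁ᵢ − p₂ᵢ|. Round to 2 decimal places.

Σ|p₁ᵢ − p₂ᵢ| = 0.04 + 0.21 + 0.21 + 0.08 + 0.10 + 0.22 = 0.86
D = 1 − ½ × 0.86 = 1 − 0.430 = 0.5700

0.57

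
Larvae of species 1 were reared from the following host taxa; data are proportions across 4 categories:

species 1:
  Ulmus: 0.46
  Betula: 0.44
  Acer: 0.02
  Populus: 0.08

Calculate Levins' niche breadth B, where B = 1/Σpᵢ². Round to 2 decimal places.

2.43

Σpᵢ² = 0.46² + 0.44² + 0.02² + 0.08² = 0.2116 + 0.1936 + 0.0004 + 0.0064 = 0.4120
B = 1 / 0.4120 = 2.4272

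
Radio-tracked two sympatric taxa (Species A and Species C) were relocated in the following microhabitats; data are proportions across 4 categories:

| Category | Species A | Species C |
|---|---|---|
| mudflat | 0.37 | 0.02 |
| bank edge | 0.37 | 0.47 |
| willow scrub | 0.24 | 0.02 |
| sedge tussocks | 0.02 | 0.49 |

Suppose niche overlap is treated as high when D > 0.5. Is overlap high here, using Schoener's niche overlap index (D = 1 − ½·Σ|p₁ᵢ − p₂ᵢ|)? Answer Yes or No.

No

Σ|p₁ᵢ − p₂ᵢ| = 0.35 + 0.10 + 0.22 + 0.47 = 1.14
D = 1 − ½ × 1.14 = 1 − 0.570 = 0.4300
D = 0.4300 < 0.5 → No.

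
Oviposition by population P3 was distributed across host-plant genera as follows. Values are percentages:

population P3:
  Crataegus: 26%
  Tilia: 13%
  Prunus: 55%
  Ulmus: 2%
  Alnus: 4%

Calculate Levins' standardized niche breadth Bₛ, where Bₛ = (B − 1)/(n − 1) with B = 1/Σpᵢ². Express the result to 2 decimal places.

0.39

Convert percentages to proportions (divide by 100).
Σpᵢ² = 0.26² + 0.13² + 0.55² + 0.02² + 0.04² = 0.0676 + 0.0169 + 0.3025 + 0.0004 + 0.0016 = 0.3890
B = 1 / 0.3890 = 2.5707
Bₛ = (B − 1)/(n − 1) = (2.5707 − 1)/(5 − 1) = 1.5707/4 = 0.3927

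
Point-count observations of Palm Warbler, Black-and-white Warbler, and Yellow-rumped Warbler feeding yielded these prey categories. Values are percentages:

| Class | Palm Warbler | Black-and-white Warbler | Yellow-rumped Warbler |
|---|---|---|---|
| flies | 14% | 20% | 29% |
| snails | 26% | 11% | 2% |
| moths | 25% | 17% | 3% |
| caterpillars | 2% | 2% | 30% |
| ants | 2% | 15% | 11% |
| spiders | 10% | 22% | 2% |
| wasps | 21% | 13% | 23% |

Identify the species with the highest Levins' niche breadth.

Black-and-white Warbler

Convert percentages to proportions (divide by 100).
Σp_Palmᵢ² = 0.14² + 0.26² + 0.25² + 0.02² + 0.02² + 0.10² + 0.21² = 0.0196 + 0.0676 + 0.0625 + 0.0004 + 0.0004 + 0.0100 + 0.0441 = 0.2046
B_Palm = 1 / 0.2046 = 4.8876
Σp_Blacᵢ² = 0.20² + 0.11² + 0.17² + 0.02² + 0.15² + 0.22² + 0.13² = 0.0400 + 0.0121 + 0.0289 + 0.0004 + 0.0225 + 0.0484 + 0.0169 = 0.1692
B_Blac = 1 / 0.1692 = 5.9102
Σp_Yellᵢ² = 0.29² + 0.02² + 0.03² + 0.30² + 0.11² + 0.02² + 0.23² = 0.0841 + 0.0004 + 0.0009 + 0.0900 + 0.0121 + 0.0004 + 0.0529 = 0.2408
B_Yell = 1 / 0.2408 = 4.1528
Highest B → broadest niche (most generalist): Black-and-white Warbler (B = 5.91).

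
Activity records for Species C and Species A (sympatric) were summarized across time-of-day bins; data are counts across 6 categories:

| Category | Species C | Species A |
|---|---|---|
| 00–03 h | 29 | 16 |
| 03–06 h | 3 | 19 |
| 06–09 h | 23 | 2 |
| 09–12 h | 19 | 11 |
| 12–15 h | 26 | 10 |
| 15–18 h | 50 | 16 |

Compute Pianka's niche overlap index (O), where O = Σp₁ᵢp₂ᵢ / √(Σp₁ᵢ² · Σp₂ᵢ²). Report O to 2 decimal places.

Proportions for Species C (n=150): 29/150=0.1933, 3/150=0.0200, 23/150=0.1533, 19/150=0.1267, 26/150=0.1733, 50/150=0.3333
Proportions for Species A (n=74): 16/74=0.2162, 19/74=0.2568, 2/74=0.0270, 11/74=0.1486, 10/74=0.1351, 16/74=0.2162
Σ p₁ᵢp₂ᵢ = 0.041791 + 0.005136 + 0.004139 + 0.018828 + 0.023413 + 0.072059 = 0.165366
Σp_1ᵢ² = 0.1933² + 0.0200² + 0.1533² + 0.1267² + 0.1733² + 0.3333² = 0.037365 + 0.000400 + 0.023501 + 0.016053 + 0.030033 + 0.111089 = 0.218441
Σp_2ᵢ² = 0.2162² + 0.2568² + 0.0270² + 0.1486² + 0.1351² + 0.2162² = 0.046742 + 0.065946 + 0.000729 + 0.022082 + 0.018252 + 0.046742 = 0.200493
O = 0.165366 / √(0.218441 × 0.200493) = 0.165366 / 0.2092747 = 0.7902

0.79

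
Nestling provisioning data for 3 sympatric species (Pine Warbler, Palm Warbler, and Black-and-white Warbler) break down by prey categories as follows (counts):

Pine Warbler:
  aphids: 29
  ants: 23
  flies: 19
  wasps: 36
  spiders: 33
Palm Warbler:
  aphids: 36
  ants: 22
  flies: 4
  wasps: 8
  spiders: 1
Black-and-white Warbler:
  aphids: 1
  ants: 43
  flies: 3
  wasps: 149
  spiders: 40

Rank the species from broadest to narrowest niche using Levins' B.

Pine Warbler > Palm Warbler > Black-and-white Warbler

Proportions for Pine Warbler (n=140): 29/140=0.2071, 23/140=0.1643, 19/140=0.1357, 36/140=0.2571, 33/140=0.2357
Proportions for Palm Warbler (n=71): 36/71=0.5070, 22/71=0.3099, 4/71=0.0563, 8/71=0.1127, 1/71=0.0141
Proportions for Black-and-white Warbler (n=236): 1/236=0.0042, 43/236=0.1822, 3/236=0.0127, 149/236=0.6314, 40/236=0.1695
Σp_Pineᵢ² = 0.2071² + 0.1643² + 0.1357² + 0.2571² + 0.2357² = 0.042890 + 0.026994 + 0.018414 + 0.066100 + 0.055554 = 0.209952
B_Pine = 1 / 0.209952 = 4.7630
Σp_Palmᵢ² = 0.5070² + 0.3099² + 0.0563² + 0.1127² + 0.0141² = 0.257049 + 0.096038 + 0.003170 + 0.012701 + 0.000199 = 0.369157
B_Palm = 1 / 0.369157 = 2.7089
Σp_Blacᵢ² = 0.0042² + 0.1822² + 0.0127² + 0.6314² + 0.1695² = 0.000018 + 0.033197 + 0.000161 + 0.398666 + 0.028730 = 0.460772
B_Blac = 1 / 0.460772 = 2.1703
Ranking by B (broadest → narrowest): Pine Warbler (4.76) > Palm Warbler (2.71) > Black-and-white Warbler (2.17)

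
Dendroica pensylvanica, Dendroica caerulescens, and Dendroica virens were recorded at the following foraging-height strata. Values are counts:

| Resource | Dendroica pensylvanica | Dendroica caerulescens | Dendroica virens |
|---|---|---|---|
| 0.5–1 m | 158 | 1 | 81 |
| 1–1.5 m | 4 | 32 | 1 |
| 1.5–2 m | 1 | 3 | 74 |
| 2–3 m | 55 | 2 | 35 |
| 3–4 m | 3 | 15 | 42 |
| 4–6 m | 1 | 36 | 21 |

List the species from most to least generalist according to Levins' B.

Dendroica virens > Dendroica caerulescens > Dendroica pensylvanica

Proportions for Dendroica pensylvanica (n=222): 158/222=0.7117, 4/222=0.0180, 1/222=0.0045, 55/222=0.2477, 3/222=0.0135, 1/222=0.0045
Proportions for Dendroica caerulescens (n=89): 1/89=0.0112, 32/89=0.3596, 3/89=0.0337, 2/89=0.0225, 15/89=0.1685, 36/89=0.4045
Proportions for Dendroica virens (n=254): 81/254=0.3189, 1/254=0.0039, 74/254=0.2913, 35/254=0.1378, 42/254=0.1654, 21/254=0.0827
Σp_pensᵢ² = 0.7117² + 0.0180² + 0.0045² + 0.2477² + 0.0135² + 0.0045² = 0.506517 + 0.000324 + 0.000020 + 0.061355 + 0.000182 + 0.000020 = 0.568418
B_pens = 1 / 0.568418 = 1.7593
Σp_caerᵢ² = 0.0112² + 0.3596² + 0.0337² + 0.0225² + 0.1685² + 0.4045² = 0.000125 + 0.129312 + 0.001136 + 0.000506 + 0.028392 + 0.163620 = 0.323091
B_caer = 1 / 0.323091 = 3.0951
Σp_vireᵢ² = 0.3189² + 0.0039² + 0.2913² + 0.1378² + 0.1654² + 0.0827² = 0.101697 + 0.000015 + 0.084856 + 0.018989 + 0.027357 + 0.006839 = 0.239753
B_vire = 1 / 0.239753 = 4.1710
Ranking by B (broadest → narrowest): Dendroica virens (4.17) > Dendroica caerulescens (3.10) > Dendroica pensylvanica (1.76)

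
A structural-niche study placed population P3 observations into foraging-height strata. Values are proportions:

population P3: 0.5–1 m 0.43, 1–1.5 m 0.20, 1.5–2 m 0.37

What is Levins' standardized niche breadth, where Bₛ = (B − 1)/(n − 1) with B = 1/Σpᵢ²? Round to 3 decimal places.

0.882

Σpᵢ² = 0.43² + 0.20² + 0.37² = 0.1849 + 0.0400 + 0.1369 = 0.3618
B = 1 / 0.3618 = 2.76396
Bₛ = (B − 1)/(n − 1) = (2.76396 − 1)/(3 − 1) = 1.76396/2 = 0.88198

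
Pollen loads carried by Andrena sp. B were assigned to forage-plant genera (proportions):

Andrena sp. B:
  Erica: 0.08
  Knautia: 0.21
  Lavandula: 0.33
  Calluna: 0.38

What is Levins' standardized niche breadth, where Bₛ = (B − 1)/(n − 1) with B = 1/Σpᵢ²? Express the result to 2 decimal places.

0.76

Σpᵢ² = 0.08² + 0.21² + 0.33² + 0.38² = 0.0064 + 0.0441 + 0.1089 + 0.1444 = 0.3038
B = 1 / 0.3038 = 3.2916
Bₛ = (B − 1)/(n − 1) = (3.2916 − 1)/(4 − 1) = 2.2916/3 = 0.7639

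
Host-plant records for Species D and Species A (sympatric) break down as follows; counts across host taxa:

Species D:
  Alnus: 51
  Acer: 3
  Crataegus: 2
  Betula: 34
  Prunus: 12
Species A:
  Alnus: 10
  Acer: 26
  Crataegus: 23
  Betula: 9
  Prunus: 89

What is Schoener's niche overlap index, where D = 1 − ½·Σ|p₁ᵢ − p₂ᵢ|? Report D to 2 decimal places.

0.29

Proportions for Species D (n=102): 51/102=0.5000, 3/102=0.0294, 2/102=0.0196, 34/102=0.3333, 12/102=0.1176
Proportions for Species A (n=157): 10/157=0.0637, 26/157=0.1656, 23/157=0.1465, 9/157=0.0573, 89/157=0.5669
Σ|p₁ᵢ − p₂ᵢ| = 0.4363 + 0.1362 + 0.1269 + 0.2760 + 0.4493 = 1.4247
D = 1 − ½ × 1.4247 = 1 − 0.71235 = 0.28765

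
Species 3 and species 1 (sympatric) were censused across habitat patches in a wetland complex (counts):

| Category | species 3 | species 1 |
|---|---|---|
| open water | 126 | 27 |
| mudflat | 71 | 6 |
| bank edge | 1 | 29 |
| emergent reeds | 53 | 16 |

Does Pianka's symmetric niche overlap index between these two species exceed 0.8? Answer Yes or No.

Proportions for species 3 (n=251): 126/251=0.5020, 71/251=0.2829, 1/251=0.0040, 53/251=0.2112
Proportions for species 1 (n=78): 27/78=0.3462, 6/78=0.0769, 29/78=0.3718, 16/78=0.2051
Σ p₁ᵢp₂ᵢ = 0.173792 + 0.021755 + 0.001487 + 0.043317 = 0.240351
Σp_1ᵢ² = 0.5020² + 0.2829² + 0.0040² + 0.2112² = 0.252004 + 0.080032 + 0.000016 + 0.044605 = 0.376657
Σp_2ᵢ² = 0.3462² + 0.0769² + 0.3718² + 0.2051² = 0.119854 + 0.005914 + 0.138235 + 0.042066 = 0.306069
O = 0.240351 / √(0.376657 × 0.306069) = 0.240351 / 0.3395335 = 0.7079
O = 0.7079 < 0.8 → No.

No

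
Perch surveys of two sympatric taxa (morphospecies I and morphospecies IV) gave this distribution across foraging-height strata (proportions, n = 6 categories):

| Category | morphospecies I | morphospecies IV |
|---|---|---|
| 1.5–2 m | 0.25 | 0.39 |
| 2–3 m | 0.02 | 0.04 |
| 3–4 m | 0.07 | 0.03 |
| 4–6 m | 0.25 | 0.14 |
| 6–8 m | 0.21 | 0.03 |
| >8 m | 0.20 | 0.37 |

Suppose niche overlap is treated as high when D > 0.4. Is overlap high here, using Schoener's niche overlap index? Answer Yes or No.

Yes

Σ|p₁ᵢ − p₂ᵢ| = 0.14 + 0.02 + 0.04 + 0.11 + 0.18 + 0.17 = 0.66
D = 1 − ½ × 0.66 = 1 − 0.330 = 0.6700
D = 0.6700 > 0.4 → Yes.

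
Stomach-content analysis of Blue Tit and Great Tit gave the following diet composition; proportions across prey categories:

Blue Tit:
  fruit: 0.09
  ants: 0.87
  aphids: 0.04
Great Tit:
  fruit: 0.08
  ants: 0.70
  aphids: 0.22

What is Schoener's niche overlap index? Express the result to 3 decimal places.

Σ|p₁ᵢ − p₂ᵢ| = 0.01 + 0.17 + 0.18 = 0.36
D = 1 − ½ × 0.36 = 1 − 0.180 = 0.82000

0.820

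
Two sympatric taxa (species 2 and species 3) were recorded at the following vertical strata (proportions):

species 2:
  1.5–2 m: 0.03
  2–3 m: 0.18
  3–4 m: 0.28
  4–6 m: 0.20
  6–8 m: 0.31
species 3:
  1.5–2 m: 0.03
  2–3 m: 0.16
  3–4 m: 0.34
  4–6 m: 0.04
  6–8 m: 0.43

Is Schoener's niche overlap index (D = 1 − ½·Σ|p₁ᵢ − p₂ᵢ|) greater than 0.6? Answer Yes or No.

Yes

Σ|p₁ᵢ − p₂ᵢ| = 0.00 + 0.02 + 0.06 + 0.16 + 0.12 = 0.36
D = 1 − ½ × 0.36 = 1 − 0.180 = 0.8200
D = 0.8200 > 0.6 → Yes.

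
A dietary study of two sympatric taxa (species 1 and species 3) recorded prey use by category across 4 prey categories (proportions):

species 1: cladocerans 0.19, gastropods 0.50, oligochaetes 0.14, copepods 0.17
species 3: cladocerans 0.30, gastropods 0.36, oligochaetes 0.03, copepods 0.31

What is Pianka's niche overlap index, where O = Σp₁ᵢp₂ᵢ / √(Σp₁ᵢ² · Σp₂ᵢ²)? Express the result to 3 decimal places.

Σ p₁ᵢp₂ᵢ = 0.0570 + 0.1800 + 0.0042 + 0.0527 = 0.2939
Σp_1ᵢ² = 0.19² + 0.50² + 0.14² + 0.17² = 0.0361 + 0.2500 + 0.0196 + 0.0289 = 0.3346
Σp_2ᵢ² = 0.30² + 0.36² + 0.03² + 0.31² = 0.0900 + 0.1296 + 0.0009 + 0.0961 = 0.3166
O = 0.2939 / √(0.3346 × 0.3166) = 0.2939 / 0.325476 = 0.90299

0.903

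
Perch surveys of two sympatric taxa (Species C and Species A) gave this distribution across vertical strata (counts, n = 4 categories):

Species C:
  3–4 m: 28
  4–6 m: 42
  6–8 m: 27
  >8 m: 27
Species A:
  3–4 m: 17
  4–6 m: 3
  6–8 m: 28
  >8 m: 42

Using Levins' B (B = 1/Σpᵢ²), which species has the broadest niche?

Species C

Proportions for Species C (n=124): 28/124=0.2258, 42/124=0.3387, 27/124=0.2177, 27/124=0.2177
Proportions for Species A (n=90): 17/90=0.1889, 3/90=0.0333, 28/90=0.3111, 42/90=0.4667
Σp_Cᵢ² = 0.2258² + 0.3387² + 0.2177² + 0.2177² = 0.050986 + 0.114718 + 0.047393 + 0.047393 = 0.260490
B_C = 1 / 0.260490 = 3.8389
Σp_Aᵢ² = 0.1889² + 0.0333² + 0.3111² + 0.4667² = 0.035683 + 0.001109 + 0.096783 + 0.217809 = 0.351384
B_A = 1 / 0.351384 = 2.8459
Highest B → broadest niche (most generalist): Species C (B = 3.84).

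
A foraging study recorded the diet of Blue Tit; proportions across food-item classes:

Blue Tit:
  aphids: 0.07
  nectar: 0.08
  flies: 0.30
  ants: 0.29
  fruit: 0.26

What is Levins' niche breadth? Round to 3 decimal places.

3.953

Σpᵢ² = 0.07² + 0.08² + 0.30² + 0.29² + 0.26² = 0.0049 + 0.0064 + 0.0900 + 0.0841 + 0.0676 = 0.2530
B = 1 / 0.2530 = 3.95257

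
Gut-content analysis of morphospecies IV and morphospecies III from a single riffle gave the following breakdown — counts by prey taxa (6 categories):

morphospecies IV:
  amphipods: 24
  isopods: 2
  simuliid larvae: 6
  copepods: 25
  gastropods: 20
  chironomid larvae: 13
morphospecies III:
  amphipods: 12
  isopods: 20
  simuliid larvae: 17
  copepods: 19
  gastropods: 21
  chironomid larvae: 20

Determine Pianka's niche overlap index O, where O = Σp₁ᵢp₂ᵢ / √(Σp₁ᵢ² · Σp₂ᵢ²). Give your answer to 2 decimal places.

Proportions for morphospecies IV (n=90): 24/90=0.2667, 2/90=0.0222, 6/90=0.0667, 25/90=0.2778, 20/90=0.2222, 13/90=0.1444
Proportions for morphospecies III (n=109): 12/109=0.1101, 20/109=0.1835, 17/109=0.1560, 19/109=0.1743, 21/109=0.1927, 20/109=0.1835
Σ p₁ᵢp₂ᵢ = 0.029364 + 0.004074 + 0.010405 + 0.048421 + 0.042818 + 0.026497 = 0.161579
Σp_1ᵢ² = 0.2667² + 0.0222² + 0.0667² + 0.2778² + 0.2222² + 0.1444² = 0.071129 + 0.000493 + 0.004449 + 0.077173 + 0.049373 + 0.020851 = 0.223468
Σp_2ᵢ² = 0.1101² + 0.1835² + 0.1560² + 0.1743² + 0.1927² + 0.1835² = 0.012122 + 0.033672 + 0.024336 + 0.030380 + 0.037133 + 0.033672 = 0.171315
O = 0.161579 / √(0.223468 × 0.171315) = 0.161579 / 0.1956615 = 0.8258

0.83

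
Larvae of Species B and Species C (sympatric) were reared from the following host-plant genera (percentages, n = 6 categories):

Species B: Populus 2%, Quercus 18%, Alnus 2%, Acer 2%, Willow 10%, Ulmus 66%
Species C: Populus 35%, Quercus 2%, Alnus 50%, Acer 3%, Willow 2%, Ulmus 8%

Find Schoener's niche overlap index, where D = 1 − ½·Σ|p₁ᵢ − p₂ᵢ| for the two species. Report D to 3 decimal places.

Convert percentages to proportions (divide by 100).
Σ|p₁ᵢ − p₂ᵢ| = 0.33 + 0.16 + 0.48 + 0.01 + 0.08 + 0.58 = 1.64
D = 1 − ½ × 1.64 = 1 − 0.820 = 0.18000

0.180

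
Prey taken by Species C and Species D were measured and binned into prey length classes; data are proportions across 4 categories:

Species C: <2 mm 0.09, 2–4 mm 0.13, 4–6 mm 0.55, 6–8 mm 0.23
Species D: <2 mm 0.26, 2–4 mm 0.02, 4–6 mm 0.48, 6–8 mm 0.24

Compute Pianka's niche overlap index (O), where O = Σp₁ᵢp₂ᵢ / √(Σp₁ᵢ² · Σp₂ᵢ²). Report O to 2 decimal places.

0.94

Σ p₁ᵢp₂ᵢ = 0.0234 + 0.0026 + 0.2640 + 0.0552 = 0.3452
Σp_1ᵢ² = 0.09² + 0.13² + 0.55² + 0.23² = 0.0081 + 0.0169 + 0.3025 + 0.0529 = 0.3804
Σp_2ᵢ² = 0.26² + 0.02² + 0.48² + 0.24² = 0.0676 + 0.0004 + 0.2304 + 0.0576 = 0.3560
O = 0.3452 / √(0.3804 × 0.3560) = 0.3452 / 0.36800 = 0.9380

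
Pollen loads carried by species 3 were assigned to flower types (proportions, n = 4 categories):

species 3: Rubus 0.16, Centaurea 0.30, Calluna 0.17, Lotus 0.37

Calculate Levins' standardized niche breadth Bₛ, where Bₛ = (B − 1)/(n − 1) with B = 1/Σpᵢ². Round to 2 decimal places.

Σpᵢ² = 0.16² + 0.30² + 0.17² + 0.37² = 0.0256 + 0.0900 + 0.0289 + 0.1369 = 0.2814
B = 1 / 0.2814 = 3.5537
Bₛ = (B − 1)/(n − 1) = (3.5537 − 1)/(4 − 1) = 2.5537/3 = 0.8512

0.85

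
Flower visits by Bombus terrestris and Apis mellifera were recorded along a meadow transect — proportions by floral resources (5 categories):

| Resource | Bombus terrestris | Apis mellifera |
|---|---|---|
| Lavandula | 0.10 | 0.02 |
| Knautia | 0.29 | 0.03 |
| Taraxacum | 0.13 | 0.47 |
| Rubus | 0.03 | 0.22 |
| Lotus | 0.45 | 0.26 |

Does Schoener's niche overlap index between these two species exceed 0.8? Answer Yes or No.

Σ|p₁ᵢ − p₂ᵢ| = 0.08 + 0.26 + 0.34 + 0.19 + 0.19 = 1.06
D = 1 − ½ × 1.06 = 1 − 0.530 = 0.4700
D = 0.4700 < 0.8 → No.

No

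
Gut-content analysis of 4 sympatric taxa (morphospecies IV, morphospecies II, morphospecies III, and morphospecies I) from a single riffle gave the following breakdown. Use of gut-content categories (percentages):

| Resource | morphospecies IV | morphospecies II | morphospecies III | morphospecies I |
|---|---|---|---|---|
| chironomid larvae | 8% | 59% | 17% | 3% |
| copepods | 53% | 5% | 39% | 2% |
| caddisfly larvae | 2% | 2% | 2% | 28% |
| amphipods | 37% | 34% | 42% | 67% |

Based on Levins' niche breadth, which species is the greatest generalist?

morphospecies III

Convert percentages to proportions (divide by 100).
Σp_IVᵢ² = 0.08² + 0.53² + 0.02² + 0.37² = 0.0064 + 0.2809 + 0.0004 + 0.1369 = 0.4246
B_IV = 1 / 0.4246 = 2.3552
Σp_IIᵢ² = 0.59² + 0.05² + 0.02² + 0.34² = 0.3481 + 0.0025 + 0.0004 + 0.1156 = 0.4666
B_II = 1 / 0.4666 = 2.1432
Σp_IIIᵢ² = 0.17² + 0.39² + 0.02² + 0.42² = 0.0289 + 0.1521 + 0.0004 + 0.1764 = 0.3578
B_III = 1 / 0.3578 = 2.7949
Σp_Iᵢ² = 0.03² + 0.02² + 0.28² + 0.67² = 0.0009 + 0.0004 + 0.0784 + 0.4489 = 0.5286
B_I = 1 / 0.5286 = 1.8918
Highest B → broadest niche (most generalist): morphospecies III (B = 2.79).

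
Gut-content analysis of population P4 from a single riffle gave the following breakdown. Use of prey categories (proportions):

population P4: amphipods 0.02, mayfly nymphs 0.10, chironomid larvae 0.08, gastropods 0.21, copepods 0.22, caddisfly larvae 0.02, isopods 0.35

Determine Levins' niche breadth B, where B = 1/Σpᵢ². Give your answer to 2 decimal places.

Σpᵢ² = 0.02² + 0.10² + 0.08² + 0.21² + 0.22² + 0.02² + 0.35² = 0.0004 + 0.0100 + 0.0064 + 0.0441 + 0.0484 + 0.0004 + 0.1225 = 0.2322
B = 1 / 0.2322 = 4.3066

4.31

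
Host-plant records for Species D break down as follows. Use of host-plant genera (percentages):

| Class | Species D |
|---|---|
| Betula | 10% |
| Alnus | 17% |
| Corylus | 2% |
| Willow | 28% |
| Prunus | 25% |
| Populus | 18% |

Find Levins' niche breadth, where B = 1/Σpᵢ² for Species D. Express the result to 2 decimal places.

Convert percentages to proportions (divide by 100).
Σpᵢ² = 0.10² + 0.17² + 0.02² + 0.28² + 0.25² + 0.18² = 0.0100 + 0.0289 + 0.0004 + 0.0784 + 0.0625 + 0.0324 = 0.2126
B = 1 / 0.2126 = 4.7037

4.70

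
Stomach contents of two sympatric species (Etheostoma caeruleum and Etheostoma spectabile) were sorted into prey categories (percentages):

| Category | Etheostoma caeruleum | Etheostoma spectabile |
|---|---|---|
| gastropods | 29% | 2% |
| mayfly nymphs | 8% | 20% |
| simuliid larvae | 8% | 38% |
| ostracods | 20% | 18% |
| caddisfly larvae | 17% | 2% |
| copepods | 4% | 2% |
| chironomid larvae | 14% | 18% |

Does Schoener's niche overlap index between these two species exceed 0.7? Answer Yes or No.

Convert percentages to proportions (divide by 100).
Σ|p₁ᵢ − p₂ᵢ| = 0.27 + 0.12 + 0.30 + 0.02 + 0.15 + 0.02 + 0.04 = 0.92
D = 1 − ½ × 0.92 = 1 − 0.460 = 0.5400
D = 0.5400 < 0.7 → No.

No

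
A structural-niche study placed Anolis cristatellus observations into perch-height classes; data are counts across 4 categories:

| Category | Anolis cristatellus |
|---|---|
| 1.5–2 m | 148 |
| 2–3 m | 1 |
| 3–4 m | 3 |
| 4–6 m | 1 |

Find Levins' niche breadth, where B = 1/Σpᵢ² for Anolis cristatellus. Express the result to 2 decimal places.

1.07

Proportions for Anolis cristatellus (n=153): 148/153=0.9673, 1/153=0.0065, 3/153=0.0196, 1/153=0.0065
Σpᵢ² = 0.9673² + 0.0065² + 0.0196² + 0.0065² = 0.935669 + 0.000042 + 0.000384 + 0.000042 = 0.936137
B = 1 / 0.936137 = 1.0682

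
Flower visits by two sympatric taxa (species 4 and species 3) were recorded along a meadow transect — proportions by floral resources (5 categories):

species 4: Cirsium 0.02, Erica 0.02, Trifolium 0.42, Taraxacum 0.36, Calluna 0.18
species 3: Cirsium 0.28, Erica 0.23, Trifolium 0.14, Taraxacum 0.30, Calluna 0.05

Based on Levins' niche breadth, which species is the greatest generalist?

species 3

Σp_4ᵢ² = 0.02² + 0.02² + 0.42² + 0.36² + 0.18² = 0.0004 + 0.0004 + 0.1764 + 0.1296 + 0.0324 = 0.3392
B_4 = 1 / 0.3392 = 2.9481
Σp_3ᵢ² = 0.28² + 0.23² + 0.14² + 0.30² + 0.05² = 0.0784 + 0.0529 + 0.0196 + 0.0900 + 0.0025 = 0.2434
B_3 = 1 / 0.2434 = 4.1085
Highest B → broadest niche (most generalist): species 3 (B = 4.11).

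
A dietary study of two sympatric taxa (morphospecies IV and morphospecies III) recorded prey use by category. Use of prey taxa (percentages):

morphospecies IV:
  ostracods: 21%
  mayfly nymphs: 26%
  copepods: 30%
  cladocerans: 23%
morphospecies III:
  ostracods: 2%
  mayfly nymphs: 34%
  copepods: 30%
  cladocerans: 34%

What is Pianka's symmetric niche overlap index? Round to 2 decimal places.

Convert percentages to proportions (divide by 100).
Σ p₁ᵢp₂ᵢ = 0.0042 + 0.0884 + 0.0900 + 0.0782 = 0.2608
Σp_1ᵢ² = 0.21² + 0.26² + 0.30² + 0.23² = 0.0441 + 0.0676 + 0.0900 + 0.0529 = 0.2546
Σp_2ᵢ² = 0.02² + 0.34² + 0.30² + 0.34² = 0.0004 + 0.1156 + 0.0900 + 0.1156 = 0.3216
O = 0.2608 / √(0.2546 × 0.3216) = 0.2608 / 0.28615 = 0.9114

0.91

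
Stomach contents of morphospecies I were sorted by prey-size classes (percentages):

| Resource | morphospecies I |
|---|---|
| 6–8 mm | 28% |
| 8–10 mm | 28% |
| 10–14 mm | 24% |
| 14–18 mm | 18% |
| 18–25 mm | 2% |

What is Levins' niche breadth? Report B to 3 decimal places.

4.045

Convert percentages to proportions (divide by 100).
Σpᵢ² = 0.28² + 0.28² + 0.24² + 0.18² + 0.02² = 0.0784 + 0.0784 + 0.0576 + 0.0324 + 0.0004 = 0.2472
B = 1 / 0.2472 = 4.04531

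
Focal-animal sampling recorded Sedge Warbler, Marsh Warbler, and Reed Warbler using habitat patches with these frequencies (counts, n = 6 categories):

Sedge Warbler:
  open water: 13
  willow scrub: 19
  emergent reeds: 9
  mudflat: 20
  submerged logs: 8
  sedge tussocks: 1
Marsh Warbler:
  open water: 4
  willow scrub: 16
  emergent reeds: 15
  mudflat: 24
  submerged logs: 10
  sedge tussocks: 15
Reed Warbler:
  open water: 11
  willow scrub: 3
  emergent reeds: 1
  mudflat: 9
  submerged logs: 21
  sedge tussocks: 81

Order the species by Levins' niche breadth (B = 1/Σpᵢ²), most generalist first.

Marsh Warbler > Sedge Warbler > Reed Warbler

Proportions for Sedge Warbler (n=70): 13/70=0.1857, 19/70=0.2714, 9/70=0.1286, 20/70=0.2857, 8/70=0.1143, 1/70=0.0143
Proportions for Marsh Warbler (n=84): 4/84=0.0476, 16/84=0.1905, 15/84=0.1786, 24/84=0.2857, 10/84=0.1190, 15/84=0.1786
Proportions for Reed Warbler (n=126): 11/126=0.0873, 3/126=0.0238, 1/126=0.0079, 9/126=0.0714, 21/126=0.1667, 81/126=0.6429
Σp_Sedgᵢ² = 0.1857² + 0.2714² + 0.1286² + 0.2857² + 0.1143² + 0.0143² = 0.034484 + 0.073658 + 0.016538 + 0.081624 + 0.013064 + 0.000204 = 0.219572
B_Sedg = 1 / 0.219572 = 4.5543
Σp_Marsᵢ² = 0.0476² + 0.1905² + 0.1786² + 0.2857² + 0.1190² + 0.1786² = 0.002266 + 0.036290 + 0.031898 + 0.081624 + 0.014161 + 0.031898 = 0.198137
B_Mars = 1 / 0.198137 = 5.0470
Σp_Reedᵢ² = 0.0873² + 0.0238² + 0.0079² + 0.0714² + 0.1667² + 0.6429² = 0.007621 + 0.000566 + 0.000062 + 0.005098 + 0.027789 + 0.413320 = 0.454456
B_Reed = 1 / 0.454456 = 2.2004
Ranking by B (broadest → narrowest): Marsh Warbler (5.05) > Sedge Warbler (4.55) > Reed Warbler (2.20)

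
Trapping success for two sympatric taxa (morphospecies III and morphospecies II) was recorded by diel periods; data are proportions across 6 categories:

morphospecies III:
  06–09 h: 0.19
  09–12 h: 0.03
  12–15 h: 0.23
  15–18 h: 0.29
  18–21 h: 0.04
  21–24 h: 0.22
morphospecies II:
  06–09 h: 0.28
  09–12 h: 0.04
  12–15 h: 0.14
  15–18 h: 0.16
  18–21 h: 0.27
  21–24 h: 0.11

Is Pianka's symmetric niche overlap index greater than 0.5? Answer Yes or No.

Σ p₁ᵢp₂ᵢ = 0.0532 + 0.0012 + 0.0322 + 0.0464 + 0.0108 + 0.0242 = 0.1680
Σp_1ᵢ² = 0.19² + 0.03² + 0.23² + 0.29² + 0.04² + 0.22² = 0.0361 + 0.0009 + 0.0529 + 0.0841 + 0.0016 + 0.0484 = 0.2240
Σp_2ᵢ² = 0.28² + 0.04² + 0.14² + 0.16² + 0.27² + 0.11² = 0.0784 + 0.0016 + 0.0196 + 0.0256 + 0.0729 + 0.0121 = 0.2102
O = 0.1680 / √(0.2240 × 0.2102) = 0.1680 / 0.21699 = 0.7742
O = 0.7742 > 0.5 → Yes.

Yes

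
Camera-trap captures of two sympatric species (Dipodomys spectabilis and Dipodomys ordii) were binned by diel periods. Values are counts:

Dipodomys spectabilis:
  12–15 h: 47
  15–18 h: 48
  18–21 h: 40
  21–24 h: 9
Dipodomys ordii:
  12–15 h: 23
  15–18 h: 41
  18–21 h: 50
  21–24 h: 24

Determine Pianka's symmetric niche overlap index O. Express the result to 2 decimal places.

0.92

Proportions for Dipodomys spectabilis (n=144): 47/144=0.3264, 48/144=0.3333, 40/144=0.2778, 9/144=0.0625
Proportions for Dipodomys ordii (n=138): 23/138=0.1667, 41/138=0.2971, 50/138=0.3623, 24/138=0.1739
Σ p₁ᵢp₂ᵢ = 0.054411 + 0.099023 + 0.100647 + 0.010869 = 0.264950
Σp_1ᵢ² = 0.3264² + 0.3333² + 0.2778² + 0.0625² = 0.106537 + 0.111089 + 0.077173 + 0.003906 = 0.298705
Σp_2ᵢ² = 0.1667² + 0.2971² + 0.3623² + 0.1739² = 0.027789 + 0.088268 + 0.131261 + 0.030241 = 0.277559
O = 0.264950 / √(0.298705 × 0.277559) = 0.264950 / 0.2879379 = 0.9202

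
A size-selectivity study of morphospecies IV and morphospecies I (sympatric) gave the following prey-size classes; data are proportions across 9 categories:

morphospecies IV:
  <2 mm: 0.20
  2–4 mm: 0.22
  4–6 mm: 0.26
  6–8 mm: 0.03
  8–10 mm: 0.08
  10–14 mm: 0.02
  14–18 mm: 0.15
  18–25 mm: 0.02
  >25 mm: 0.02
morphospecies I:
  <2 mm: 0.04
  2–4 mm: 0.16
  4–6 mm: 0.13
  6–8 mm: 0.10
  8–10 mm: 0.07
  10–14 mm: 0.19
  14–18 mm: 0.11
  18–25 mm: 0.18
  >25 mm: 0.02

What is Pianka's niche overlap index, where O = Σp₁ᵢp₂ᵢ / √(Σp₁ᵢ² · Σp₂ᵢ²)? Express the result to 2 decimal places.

Σ p₁ᵢp₂ᵢ = 0.0080 + 0.0352 + 0.0338 + 0.0030 + 0.0056 + 0.0038 + 0.0165 + 0.0036 + 0.0004 = 0.1099
Σp_1ᵢ² = 0.20² + 0.22² + 0.26² + 0.03² + 0.08² + 0.02² + 0.15² + 0.02² + 0.02² = 0.0400 + 0.0484 + 0.0676 + 0.0009 + 0.0064 + 0.0004 + 0.0225 + 0.0004 + 0.0004 = 0.1870
Σp_2ᵢ² = 0.04² + 0.16² + 0.13² + 0.10² + 0.07² + 0.19² + 0.11² + 0.18² + 0.02² = 0.0016 + 0.0256 + 0.0169 + 0.0100 + 0.0049 + 0.0361 + 0.0121 + 0.0324 + 0.0004 = 0.1400
O = 0.1099 / √(0.1870 × 0.1400) = 0.1099 / 0.16180 = 0.6792

0.68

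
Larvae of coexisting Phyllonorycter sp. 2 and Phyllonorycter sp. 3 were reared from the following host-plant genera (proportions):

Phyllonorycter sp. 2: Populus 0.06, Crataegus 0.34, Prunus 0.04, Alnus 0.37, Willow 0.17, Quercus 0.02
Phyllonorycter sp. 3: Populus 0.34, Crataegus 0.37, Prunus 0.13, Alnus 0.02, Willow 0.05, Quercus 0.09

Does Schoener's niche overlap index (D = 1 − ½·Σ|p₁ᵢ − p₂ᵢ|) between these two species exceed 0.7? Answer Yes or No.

No

Σ|p₁ᵢ − p₂ᵢ| = 0.28 + 0.03 + 0.09 + 0.35 + 0.12 + 0.07 = 0.94
D = 1 − ½ × 0.94 = 1 − 0.470 = 0.5300
D = 0.5300 < 0.7 → No.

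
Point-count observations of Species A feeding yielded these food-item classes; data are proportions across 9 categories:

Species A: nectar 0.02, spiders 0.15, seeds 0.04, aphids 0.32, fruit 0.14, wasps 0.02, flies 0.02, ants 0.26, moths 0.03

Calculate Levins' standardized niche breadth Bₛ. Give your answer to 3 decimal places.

Σpᵢ² = 0.02² + 0.15² + 0.04² + 0.32² + 0.14² + 0.02² + 0.02² + 0.26² + 0.03² = 0.0004 + 0.0225 + 0.0016 + 0.1024 + 0.0196 + 0.0004 + 0.0004 + 0.0676 + 0.0009 = 0.2158
B = 1 / 0.2158 = 4.63392
Bₛ = (B − 1)/(n − 1) = (4.63392 − 1)/(9 − 1) = 3.63392/8 = 0.45424

0.454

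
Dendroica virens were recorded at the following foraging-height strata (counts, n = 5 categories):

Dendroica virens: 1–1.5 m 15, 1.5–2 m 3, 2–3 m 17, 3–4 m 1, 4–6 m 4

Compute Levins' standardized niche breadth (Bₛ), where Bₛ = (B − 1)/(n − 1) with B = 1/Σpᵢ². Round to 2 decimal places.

Proportions for Dendroica virens (n=40): 15/40=0.3750, 3/40=0.0750, 17/40=0.4250, 1/40=0.0250, 4/40=0.1000
Σpᵢ² = 0.3750² + 0.0750² + 0.4250² + 0.0250² + 0.1000² = 0.140625 + 0.005625 + 0.180625 + 0.000625 + 0.010000 = 0.337500
B = 1 / 0.337500 = 2.9630
Bₛ = (B − 1)/(n − 1) = (2.9630 − 1)/(5 − 1) = 1.9630/4 = 0.4908

0.49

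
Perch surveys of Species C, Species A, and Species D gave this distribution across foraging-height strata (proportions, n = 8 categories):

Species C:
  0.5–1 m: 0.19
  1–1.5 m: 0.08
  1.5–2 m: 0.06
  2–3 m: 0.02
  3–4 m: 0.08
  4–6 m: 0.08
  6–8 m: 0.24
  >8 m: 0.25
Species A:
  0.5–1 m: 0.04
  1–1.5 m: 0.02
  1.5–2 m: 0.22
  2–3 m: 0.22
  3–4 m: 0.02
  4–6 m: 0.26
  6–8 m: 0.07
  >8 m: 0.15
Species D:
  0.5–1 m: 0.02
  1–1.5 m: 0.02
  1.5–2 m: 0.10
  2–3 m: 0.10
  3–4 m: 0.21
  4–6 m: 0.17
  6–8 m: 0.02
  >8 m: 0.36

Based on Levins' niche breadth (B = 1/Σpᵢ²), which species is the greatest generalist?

Species C

Σp_Cᵢ² = 0.19² + 0.08² + 0.06² + 0.02² + 0.08² + 0.08² + 0.24² + 0.25² = 0.0361 + 0.0064 + 0.0036 + 0.0004 + 0.0064 + 0.0064 + 0.0576 + 0.0625 = 0.1794
B_C = 1 / 0.1794 = 5.5741
Σp_Aᵢ² = 0.04² + 0.02² + 0.22² + 0.22² + 0.02² + 0.26² + 0.07² + 0.15² = 0.0016 + 0.0004 + 0.0484 + 0.0484 + 0.0004 + 0.0676 + 0.0049 + 0.0225 = 0.1942
B_A = 1 / 0.1942 = 5.1493
Σp_Dᵢ² = 0.02² + 0.02² + 0.10² + 0.10² + 0.21² + 0.17² + 0.02² + 0.36² = 0.0004 + 0.0004 + 0.0100 + 0.0100 + 0.0441 + 0.0289 + 0.0004 + 0.1296 = 0.2238
B_D = 1 / 0.2238 = 4.4683
Highest B → broadest niche (most generalist): Species C (B = 5.57).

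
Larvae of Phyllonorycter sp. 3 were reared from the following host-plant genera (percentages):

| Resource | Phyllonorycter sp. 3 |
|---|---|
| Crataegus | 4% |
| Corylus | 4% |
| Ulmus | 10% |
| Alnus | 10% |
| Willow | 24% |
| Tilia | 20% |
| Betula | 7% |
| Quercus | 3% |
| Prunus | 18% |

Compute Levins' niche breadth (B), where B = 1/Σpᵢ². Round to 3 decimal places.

Convert percentages to proportions (divide by 100).
Σpᵢ² = 0.04² + 0.04² + 0.10² + 0.10² + 0.24² + 0.20² + 0.07² + 0.03² + 0.18² = 0.0016 + 0.0016 + 0.0100 + 0.0100 + 0.0576 + 0.0400 + 0.0049 + 0.0009 + 0.0324 = 0.1590
B = 1 / 0.1590 = 6.28931

6.289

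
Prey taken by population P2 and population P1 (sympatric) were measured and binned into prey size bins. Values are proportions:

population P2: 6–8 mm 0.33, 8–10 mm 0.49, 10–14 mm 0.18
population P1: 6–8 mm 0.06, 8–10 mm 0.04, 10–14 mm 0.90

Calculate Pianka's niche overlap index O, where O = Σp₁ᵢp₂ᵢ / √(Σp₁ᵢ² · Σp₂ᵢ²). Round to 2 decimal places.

Σ p₁ᵢp₂ᵢ = 0.0198 + 0.0196 + 0.1620 = 0.2014
Σp_1ᵢ² = 0.33² + 0.49² + 0.18² = 0.1089 + 0.2401 + 0.0324 = 0.3814
Σp_2ᵢ² = 0.06² + 0.04² + 0.90² = 0.0036 + 0.0016 + 0.8100 = 0.8152
O = 0.2014 / √(0.3814 × 0.8152) = 0.2014 / 0.55760 = 0.3612

0.36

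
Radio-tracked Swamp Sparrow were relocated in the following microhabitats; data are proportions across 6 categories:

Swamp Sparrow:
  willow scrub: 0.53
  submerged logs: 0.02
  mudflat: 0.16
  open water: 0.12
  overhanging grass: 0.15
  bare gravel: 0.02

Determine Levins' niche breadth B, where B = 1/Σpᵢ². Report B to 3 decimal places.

Σpᵢ² = 0.53² + 0.02² + 0.16² + 0.12² + 0.15² + 0.02² = 0.2809 + 0.0004 + 0.0256 + 0.0144 + 0.0225 + 0.0004 = 0.3442
B = 1 / 0.3442 = 2.90529

2.905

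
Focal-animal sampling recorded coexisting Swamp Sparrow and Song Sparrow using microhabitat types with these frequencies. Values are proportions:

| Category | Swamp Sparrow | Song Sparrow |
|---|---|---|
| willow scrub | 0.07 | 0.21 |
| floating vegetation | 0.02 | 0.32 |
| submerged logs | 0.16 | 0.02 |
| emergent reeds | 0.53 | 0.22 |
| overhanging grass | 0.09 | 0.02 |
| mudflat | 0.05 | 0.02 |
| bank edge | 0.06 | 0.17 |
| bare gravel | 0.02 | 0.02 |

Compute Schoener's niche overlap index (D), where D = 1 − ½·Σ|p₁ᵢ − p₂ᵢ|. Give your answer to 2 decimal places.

0.45

Σ|p₁ᵢ − p₂ᵢ| = 0.14 + 0.30 + 0.14 + 0.31 + 0.07 + 0.03 + 0.11 + 0.00 = 1.10
D = 1 − ½ × 1.10 = 1 − 0.550 = 0.4500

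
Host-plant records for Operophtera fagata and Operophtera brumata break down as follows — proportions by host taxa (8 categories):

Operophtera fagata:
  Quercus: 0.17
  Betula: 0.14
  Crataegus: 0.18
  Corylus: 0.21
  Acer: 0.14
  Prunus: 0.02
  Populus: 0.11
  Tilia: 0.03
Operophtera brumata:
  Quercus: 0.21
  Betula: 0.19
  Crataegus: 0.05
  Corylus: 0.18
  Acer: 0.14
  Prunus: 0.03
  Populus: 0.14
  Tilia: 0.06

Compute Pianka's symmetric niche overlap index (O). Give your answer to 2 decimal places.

0.92

Σ p₁ᵢp₂ᵢ = 0.0357 + 0.0266 + 0.0090 + 0.0378 + 0.0196 + 0.0006 + 0.0154 + 0.0018 = 0.1465
Σp_1ᵢ² = 0.17² + 0.14² + 0.18² + 0.21² + 0.14² + 0.02² + 0.11² + 0.03² = 0.0289 + 0.0196 + 0.0324 + 0.0441 + 0.0196 + 0.0004 + 0.0121 + 0.0009 = 0.1580
Σp_2ᵢ² = 0.21² + 0.19² + 0.05² + 0.18² + 0.14² + 0.03² + 0.14² + 0.06² = 0.0441 + 0.0361 + 0.0025 + 0.0324 + 0.0196 + 0.0009 + 0.0196 + 0.0036 = 0.1588
O = 0.1465 / √(0.1580 × 0.1588) = 0.1465 / 0.15840 = 0.9249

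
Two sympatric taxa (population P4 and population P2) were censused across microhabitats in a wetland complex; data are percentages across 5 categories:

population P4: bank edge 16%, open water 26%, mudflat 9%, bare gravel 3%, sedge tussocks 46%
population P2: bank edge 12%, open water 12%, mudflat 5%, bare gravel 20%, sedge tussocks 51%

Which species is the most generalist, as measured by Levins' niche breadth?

population P4

Convert percentages to proportions (divide by 100).
Σp_P4ᵢ² = 0.16² + 0.26² + 0.09² + 0.03² + 0.46² = 0.0256 + 0.0676 + 0.0081 + 0.0009 + 0.2116 = 0.3138
B_P4 = 1 / 0.3138 = 3.1867
Σp_P2ᵢ² = 0.12² + 0.12² + 0.05² + 0.20² + 0.51² = 0.0144 + 0.0144 + 0.0025 + 0.0400 + 0.2601 = 0.3314
B_P2 = 1 / 0.3314 = 3.0175
Highest B → broadest niche (most generalist): population P4 (B = 3.19).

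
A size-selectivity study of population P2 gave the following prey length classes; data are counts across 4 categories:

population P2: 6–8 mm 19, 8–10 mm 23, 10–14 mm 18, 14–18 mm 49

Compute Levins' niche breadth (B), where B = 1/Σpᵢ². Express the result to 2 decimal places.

Proportions for population P2 (n=109): 19/109=0.1743, 23/109=0.2110, 18/109=0.1651, 49/109=0.4495
Σpᵢ² = 0.1743² + 0.2110² + 0.1651² + 0.4495² = 0.030380 + 0.044521 + 0.027258 + 0.202050 = 0.304209
B = 1 / 0.304209 = 3.2872

3.29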